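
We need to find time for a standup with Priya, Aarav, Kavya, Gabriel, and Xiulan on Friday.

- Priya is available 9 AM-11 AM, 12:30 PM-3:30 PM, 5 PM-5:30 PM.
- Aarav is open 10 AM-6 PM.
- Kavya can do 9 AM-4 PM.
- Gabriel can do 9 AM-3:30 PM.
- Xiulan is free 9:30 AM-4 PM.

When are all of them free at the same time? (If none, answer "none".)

10:00-11:00, 12:30-15:30

Priya ∩ Aarav: 10:00-11:00, 12:30-15:30, 17:00-17:30.
Priya ∩ Aarav ∩ Kavya: 10:00-11:00, 12:30-15:30.
Priya ∩ Aarav ∩ Kavya ∩ Gabriel: 10:00-11:00, 12:30-15:30.
Priya ∩ Aarav ∩ Kavya ∩ Gabriel ∩ Xiulan: 10:00-11:00, 12:30-15:30.
Those are the intersection windows.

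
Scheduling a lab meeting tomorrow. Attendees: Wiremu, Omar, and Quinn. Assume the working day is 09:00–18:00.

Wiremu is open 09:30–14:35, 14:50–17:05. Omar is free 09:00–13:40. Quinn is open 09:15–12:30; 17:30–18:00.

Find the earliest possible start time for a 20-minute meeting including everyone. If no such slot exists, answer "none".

Wiremu ∩ Omar: 09:30-13:40.
Wiremu ∩ Omar ∩ Quinn: 09:30-12:30.
The first common window of at least 20 minutes is 09:30-12:30, so the earliest start is 09:30.

09:30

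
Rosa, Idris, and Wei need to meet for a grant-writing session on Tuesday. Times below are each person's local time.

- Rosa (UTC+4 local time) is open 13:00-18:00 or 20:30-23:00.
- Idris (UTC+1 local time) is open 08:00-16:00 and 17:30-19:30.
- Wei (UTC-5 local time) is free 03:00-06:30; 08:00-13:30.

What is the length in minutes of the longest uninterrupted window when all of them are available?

150

Rosa in UTC: 09:00-14:00, 16:30-19:00 (subtract 4h to convert from UTC+4).
Idris in UTC: 07:00-15:00, 16:30-18:30 (subtract 1h to convert from UTC+1).
Wei in UTC: 08:00-11:30, 13:00-18:30 (add 5h to convert from UTC-5).
Rosa ∩ Idris: 09:00-14:00, 16:30-18:30.
Rosa ∩ Idris ∩ Wei: 09:00-11:30, 13:00-14:00, 16:30-18:30.
Those are the intersection windows.
The longest is 09:00-11:30 at 150 minutes.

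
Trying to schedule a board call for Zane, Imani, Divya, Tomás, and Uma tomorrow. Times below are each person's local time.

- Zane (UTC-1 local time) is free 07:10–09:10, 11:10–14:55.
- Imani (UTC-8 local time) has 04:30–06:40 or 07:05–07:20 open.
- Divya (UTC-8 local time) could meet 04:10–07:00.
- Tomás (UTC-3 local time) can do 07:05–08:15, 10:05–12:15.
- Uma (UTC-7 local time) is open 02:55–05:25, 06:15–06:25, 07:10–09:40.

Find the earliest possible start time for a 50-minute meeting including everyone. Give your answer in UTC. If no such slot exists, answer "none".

none

Zane in UTC: 08:10-10:10, 12:10-15:55 (add 1h to convert from UTC-1).
Imani in UTC: 12:30-14:40, 15:05-15:20 (add 8h to convert from UTC-8).
Divya in UTC: 12:10-15:00 (add 8h to convert from UTC-8).
Tomás in UTC: 10:05-11:15, 13:05-15:15 (add 3h to convert from UTC-3).
Uma in UTC: 09:55-12:25, 13:15-13:25, 14:10-16:40 (add 7h to convert from UTC-7).
Zane ∩ Imani: 12:30-14:40, 15:05-15:20.
Zane ∩ Imani ∩ Divya: 12:30-14:40.
Zane ∩ Imani ∩ Divya ∩ Tomás: 13:05-14:40.
Zane ∩ Imani ∩ Divya ∩ Tomás ∩ Uma: 13:15-13:25, 14:10-14:40.
No common window is at least 50 minutes long.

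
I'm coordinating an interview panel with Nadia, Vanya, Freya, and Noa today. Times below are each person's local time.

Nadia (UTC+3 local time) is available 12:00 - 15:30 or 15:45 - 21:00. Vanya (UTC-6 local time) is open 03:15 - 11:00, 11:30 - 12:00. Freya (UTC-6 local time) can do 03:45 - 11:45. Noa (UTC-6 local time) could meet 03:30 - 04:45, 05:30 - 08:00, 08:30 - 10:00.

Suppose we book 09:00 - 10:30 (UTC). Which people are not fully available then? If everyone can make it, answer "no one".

Nadia in UTC: 09:00-12:30, 12:45-18:00 (subtract 3h to convert from UTC+3).
Vanya in UTC: 09:15-17:00, 17:30-18:00 (add 6h to convert from UTC-6).
Freya in UTC: 09:45-17:45 (add 6h to convert from UTC-6).
Noa in UTC: 09:30-10:45, 11:30-14:00, 14:30-16:00 (add 6h to convert from UTC-6).
Nadia: free for 09:00-10:30. Vanya: not fully free for 09:00-10:30. Freya: not fully free for 09:00-10:30. Noa: not fully free for 09:00-10:30.

Freya, Noa, Vanya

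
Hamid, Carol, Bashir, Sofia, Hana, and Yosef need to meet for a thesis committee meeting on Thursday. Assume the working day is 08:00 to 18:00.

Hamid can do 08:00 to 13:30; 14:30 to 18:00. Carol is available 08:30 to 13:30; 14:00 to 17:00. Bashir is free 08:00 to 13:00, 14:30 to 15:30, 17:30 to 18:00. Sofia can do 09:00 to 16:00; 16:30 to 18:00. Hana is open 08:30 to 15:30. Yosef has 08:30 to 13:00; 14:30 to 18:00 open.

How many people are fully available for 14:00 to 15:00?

3

Carol, Sofia, and Hana can make the full 14:00-15:00 slot — that's 3.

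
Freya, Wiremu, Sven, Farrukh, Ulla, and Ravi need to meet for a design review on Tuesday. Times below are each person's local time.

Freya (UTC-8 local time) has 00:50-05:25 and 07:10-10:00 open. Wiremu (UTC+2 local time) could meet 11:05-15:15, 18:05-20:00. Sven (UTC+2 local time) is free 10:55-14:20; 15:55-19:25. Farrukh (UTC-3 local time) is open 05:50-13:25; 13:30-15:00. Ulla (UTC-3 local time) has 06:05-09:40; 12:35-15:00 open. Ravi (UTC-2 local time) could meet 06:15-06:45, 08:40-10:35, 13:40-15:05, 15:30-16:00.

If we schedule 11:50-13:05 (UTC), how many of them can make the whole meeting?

3

Freya in UTC: 08:50-13:25, 15:10-18:00 (add 8h to convert from UTC-8).
Wiremu in UTC: 09:05-13:15, 16:05-18:00 (subtract 2h to convert from UTC+2).
Sven in UTC: 08:55-12:20, 13:55-17:25 (subtract 2h to convert from UTC+2).
Farrukh in UTC: 08:50-16:25, 16:30-18:00 (add 3h to convert from UTC-3).
Ulla in UTC: 09:05-12:40, 15:35-18:00 (add 3h to convert from UTC-3).
Ravi in UTC: 08:15-08:45, 10:40-12:35, 15:40-17:05, 17:30-18:00 (add 2h to convert from UTC-2).
Freya, Wiremu, and Farrukh can make the full 11:50-13:05 slot — that's 3.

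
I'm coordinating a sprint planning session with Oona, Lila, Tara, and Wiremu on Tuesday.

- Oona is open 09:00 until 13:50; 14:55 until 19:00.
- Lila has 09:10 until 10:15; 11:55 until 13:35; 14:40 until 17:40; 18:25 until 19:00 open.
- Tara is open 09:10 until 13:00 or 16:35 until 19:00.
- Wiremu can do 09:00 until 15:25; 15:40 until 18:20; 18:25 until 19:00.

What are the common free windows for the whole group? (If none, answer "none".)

Oona ∩ Lila: 09:10-10:15, 11:55-13:35, 14:55-17:40, 18:25-19:00.
Oona ∩ Lila ∩ Tara: 09:10-10:15, 11:55-13:00, 16:35-17:40, 18:25-19:00.
Oona ∩ Lila ∩ Tara ∩ Wiremu: 09:10-10:15, 11:55-13:00, 16:35-17:40, 18:25-19:00.

09:10-10:15, 11:55-13:00, 16:35-17:40, 18:25-19:00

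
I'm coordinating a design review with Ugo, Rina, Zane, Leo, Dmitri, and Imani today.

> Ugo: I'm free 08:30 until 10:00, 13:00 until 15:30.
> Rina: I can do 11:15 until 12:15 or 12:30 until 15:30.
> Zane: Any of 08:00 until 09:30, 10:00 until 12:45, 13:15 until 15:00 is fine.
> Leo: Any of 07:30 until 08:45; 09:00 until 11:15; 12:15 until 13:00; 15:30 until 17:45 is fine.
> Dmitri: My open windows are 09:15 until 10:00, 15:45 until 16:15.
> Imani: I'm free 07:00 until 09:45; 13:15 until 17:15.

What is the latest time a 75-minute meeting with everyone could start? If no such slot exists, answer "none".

Ugo ∩ Rina: 13:00-15:30.
Ugo ∩ Rina ∩ Zane: 13:15-15:00.
Ugo ∩ Rina ∩ Zane ∩ Leo: ∅.
Ugo ∩ Rina ∩ Zane ∩ Leo ∩ Dmitri: ∅.
Ugo ∩ Rina ∩ Zane ∩ Leo ∩ Dmitri ∩ Imani: ∅.
There is no time when everyone is free.
No common window is at least 75 minutes long.

none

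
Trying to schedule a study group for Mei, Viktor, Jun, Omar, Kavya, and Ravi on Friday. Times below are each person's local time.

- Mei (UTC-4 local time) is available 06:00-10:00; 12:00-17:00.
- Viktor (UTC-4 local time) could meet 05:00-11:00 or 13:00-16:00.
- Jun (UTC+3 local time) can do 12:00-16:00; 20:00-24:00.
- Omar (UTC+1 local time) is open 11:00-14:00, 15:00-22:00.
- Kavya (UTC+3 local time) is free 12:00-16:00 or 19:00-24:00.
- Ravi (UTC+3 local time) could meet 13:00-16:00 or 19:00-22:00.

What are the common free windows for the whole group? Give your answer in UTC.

Mei in UTC: 10:00-14:00, 16:00-21:00 (add 4h to convert from UTC-4).
Viktor in UTC: 09:00-15:00, 17:00-20:00 (add 4h to convert from UTC-4).
Jun in UTC: 09:00-13:00, 17:00-21:00 (subtract 3h to convert from UTC+3).
Omar in UTC: 10:00-13:00, 14:00-21:00 (subtract 1h to convert from UTC+1).
Kavya in UTC: 09:00-13:00, 16:00-21:00 (subtract 3h to convert from UTC+3).
Ravi in UTC: 10:00-13:00, 16:00-19:00 (subtract 3h to convert from UTC+3).
Mei ∩ Viktor: 10:00-14:00, 17:00-20:00.
Mei ∩ Viktor ∩ Jun: 10:00-13:00, 17:00-20:00.
Mei ∩ Viktor ∩ Jun ∩ Omar: 10:00-13:00, 17:00-20:00.
Mei ∩ Viktor ∩ Jun ∩ Omar ∩ Kavya: 10:00-13:00, 17:00-20:00.
Mei ∩ Viktor ∩ Jun ∩ Omar ∩ Kavya ∩ Ravi: 10:00-13:00, 17:00-19:00.

10:00-13:00, 17:00-19:00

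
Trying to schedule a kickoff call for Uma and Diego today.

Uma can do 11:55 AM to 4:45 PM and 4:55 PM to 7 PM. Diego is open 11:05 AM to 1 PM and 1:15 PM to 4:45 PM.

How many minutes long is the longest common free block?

Uma ∩ Diego: 11:55-13:00, 13:15-16:45.
The longest is 13:15-16:45 at 210 minutes.

210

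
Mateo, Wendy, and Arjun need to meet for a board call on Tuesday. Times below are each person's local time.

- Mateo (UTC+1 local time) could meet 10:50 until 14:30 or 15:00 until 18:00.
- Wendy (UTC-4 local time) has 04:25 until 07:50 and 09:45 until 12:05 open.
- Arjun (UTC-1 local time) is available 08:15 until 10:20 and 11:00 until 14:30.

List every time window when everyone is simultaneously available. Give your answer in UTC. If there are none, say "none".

Mateo in UTC: 09:50-13:30, 14:00-17:00 (subtract 1h to convert from UTC+1).
Wendy in UTC: 08:25-11:50, 13:45-16:05 (add 4h to convert from UTC-4).
Arjun in UTC: 09:15-11:20, 12:00-15:30 (add 1h to convert from UTC-1).
Mateo ∩ Wendy: 09:50-11:50, 14:00-16:05.
Mateo ∩ Wendy ∩ Arjun: 09:50-11:20, 14:00-15:30.

09:50-11:20, 14:00-15:30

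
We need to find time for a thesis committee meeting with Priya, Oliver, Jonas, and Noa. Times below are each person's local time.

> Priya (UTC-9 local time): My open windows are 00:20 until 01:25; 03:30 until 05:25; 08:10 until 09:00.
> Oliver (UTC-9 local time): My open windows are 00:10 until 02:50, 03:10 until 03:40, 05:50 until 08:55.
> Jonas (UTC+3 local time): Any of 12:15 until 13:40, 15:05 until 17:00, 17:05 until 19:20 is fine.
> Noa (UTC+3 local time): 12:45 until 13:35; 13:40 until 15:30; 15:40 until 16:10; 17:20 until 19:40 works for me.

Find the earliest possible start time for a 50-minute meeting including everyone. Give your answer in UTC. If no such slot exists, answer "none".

none

Priya in UTC: 09:20-10:25, 12:30-14:25, 17:10-18:00 (add 9h to convert from UTC-9).
Oliver in UTC: 09:10-11:50, 12:10-12:40, 14:50-17:55 (add 9h to convert from UTC-9).
Jonas in UTC: 09:15-10:40, 12:05-14:00, 14:05-16:20 (subtract 3h to convert from UTC+3).
Noa in UTC: 09:45-10:35, 10:40-12:30, 12:40-13:10, 14:20-16:40 (subtract 3h to convert from UTC+3).
Priya ∩ Oliver: 09:20-10:25, 12:30-12:40, 17:10-17:55.
Priya ∩ Oliver ∩ Jonas: 09:20-10:25, 12:30-12:40.
Priya ∩ Oliver ∩ Jonas ∩ Noa: 09:45-10:25.
No common window is at least 50 minutes long.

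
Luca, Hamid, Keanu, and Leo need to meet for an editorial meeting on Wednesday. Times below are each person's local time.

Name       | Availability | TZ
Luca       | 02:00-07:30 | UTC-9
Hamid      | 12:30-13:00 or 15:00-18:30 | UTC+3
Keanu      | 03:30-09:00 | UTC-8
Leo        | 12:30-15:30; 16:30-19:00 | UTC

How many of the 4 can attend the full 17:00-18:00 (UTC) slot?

1

Luca in UTC: 11:00-16:30 (add 9h to convert from UTC-9).
Hamid in UTC: 09:30-10:00, 12:00-15:30 (subtract 3h to convert from UTC+3).
Keanu in UTC: 11:30-17:00 (add 8h to convert from UTC-8).
Leo in UTC: 12:30-15:30, 16:30-19:00.
Leo can make the full 17:00-18:00 slot — that's 1.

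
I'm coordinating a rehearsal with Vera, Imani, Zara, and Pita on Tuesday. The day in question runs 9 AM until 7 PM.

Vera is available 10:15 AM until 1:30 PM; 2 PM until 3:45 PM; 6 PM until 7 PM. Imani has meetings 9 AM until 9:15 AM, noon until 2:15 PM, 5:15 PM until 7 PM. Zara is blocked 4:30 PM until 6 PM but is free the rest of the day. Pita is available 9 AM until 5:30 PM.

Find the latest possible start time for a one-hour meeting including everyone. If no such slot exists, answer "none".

Vera free: 10:15-13:30, 14:00-15:45, 18:00-19:00.
Imani free: 09:15-12:00, 14:15-17:15 (invert busy blocks within the working day).
Zara free: 09:00-16:30, 18:00-19:00 (invert busy blocks within the working day).
Pita free: 09:00-17:30.
Vera ∩ Imani: 10:15-12:00, 14:15-15:45.
Vera ∩ Imani ∩ Zara: 10:15-12:00, 14:15-15:45.
Vera ∩ Imani ∩ Zara ∩ Pita: 10:15-12:00, 14:15-15:45.
The last common window of at least 60 minutes is 14:15-15:45; a 60-minute meeting can start as late as 14:45 and still end by 15:45.

14:45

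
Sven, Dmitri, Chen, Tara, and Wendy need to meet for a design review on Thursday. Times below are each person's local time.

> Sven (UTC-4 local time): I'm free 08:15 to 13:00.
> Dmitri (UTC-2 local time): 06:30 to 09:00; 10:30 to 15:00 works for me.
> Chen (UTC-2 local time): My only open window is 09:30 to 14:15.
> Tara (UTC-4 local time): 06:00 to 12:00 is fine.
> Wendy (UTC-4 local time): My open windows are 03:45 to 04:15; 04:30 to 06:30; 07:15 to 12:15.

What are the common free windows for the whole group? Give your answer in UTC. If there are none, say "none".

Sven in UTC: 12:15-17:00 (add 4h to convert from UTC-4).
Dmitri in UTC: 08:30-11:00, 12:30-17:00 (add 2h to convert from UTC-2).
Chen in UTC: 11:30-16:15 (add 2h to convert from UTC-2).
Tara in UTC: 10:00-16:00 (add 4h to convert from UTC-4).
Wendy in UTC: 07:45-08:15, 08:30-10:30, 11:15-16:15 (add 4h to convert from UTC-4).
Sven ∩ Dmitri: 12:30-17:00.
Sven ∩ Dmitri ∩ Chen: 12:30-16:15.
Sven ∩ Dmitri ∩ Chen ∩ Tara: 12:30-16:00.
Sven ∩ Dmitri ∩ Chen ∩ Tara ∩ Wendy: 12:30-16:00.

12:30-16:00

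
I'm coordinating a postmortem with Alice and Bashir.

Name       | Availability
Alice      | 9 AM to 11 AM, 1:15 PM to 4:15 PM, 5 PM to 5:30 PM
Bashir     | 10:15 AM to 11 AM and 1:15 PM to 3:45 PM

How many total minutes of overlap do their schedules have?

Alice ∩ Bashir: 10:15-11:00, 13:15-15:45.
Summing the common windows: 45 + 150 = 195 minutes.

195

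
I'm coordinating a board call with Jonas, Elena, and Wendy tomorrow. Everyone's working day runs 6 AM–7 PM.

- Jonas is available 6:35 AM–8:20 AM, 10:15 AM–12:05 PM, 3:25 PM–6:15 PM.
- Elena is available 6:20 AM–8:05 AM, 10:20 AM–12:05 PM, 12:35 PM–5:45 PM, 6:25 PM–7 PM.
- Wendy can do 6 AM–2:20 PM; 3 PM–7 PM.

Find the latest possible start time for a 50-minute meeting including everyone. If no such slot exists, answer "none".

16:55

Jonas ∩ Elena: 06:35-08:05, 10:20-12:05, 15:25-17:45.
Jonas ∩ Elena ∩ Wendy: 06:35-08:05, 10:20-12:05, 15:25-17:45.
The last common window of at least 50 minutes is 15:25-17:45; a 50-minute meeting can start as late as 16:55 and still end by 17:45.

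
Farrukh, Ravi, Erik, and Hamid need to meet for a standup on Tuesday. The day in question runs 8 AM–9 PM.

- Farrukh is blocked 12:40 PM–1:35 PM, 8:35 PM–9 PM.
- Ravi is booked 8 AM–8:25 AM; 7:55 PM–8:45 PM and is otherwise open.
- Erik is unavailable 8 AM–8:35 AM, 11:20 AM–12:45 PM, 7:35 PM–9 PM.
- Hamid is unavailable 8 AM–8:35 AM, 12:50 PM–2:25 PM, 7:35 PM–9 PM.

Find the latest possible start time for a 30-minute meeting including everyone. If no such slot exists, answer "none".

19:05

Farrukh free: 08:00-12:40, 13:35-20:35 (invert busy blocks within the working day).
Ravi free: 08:25-19:55, 20:45-21:00 (invert busy blocks within the working day).
Erik free: 08:35-11:20, 12:45-19:35 (invert busy blocks within the working day).
Hamid free: 08:35-12:50, 14:25-19:35 (invert busy blocks within the working day).
Farrukh ∩ Ravi: 08:25-12:40, 13:35-19:55.
Farrukh ∩ Ravi ∩ Erik: 08:35-11:20, 13:35-19:35.
Farrukh ∩ Ravi ∩ Erik ∩ Hamid: 08:35-11:20, 14:25-19:35.
The last common window of at least 30 minutes is 14:25-19:35; a 30-minute meeting can start as late as 19:05 and still end by 19:35.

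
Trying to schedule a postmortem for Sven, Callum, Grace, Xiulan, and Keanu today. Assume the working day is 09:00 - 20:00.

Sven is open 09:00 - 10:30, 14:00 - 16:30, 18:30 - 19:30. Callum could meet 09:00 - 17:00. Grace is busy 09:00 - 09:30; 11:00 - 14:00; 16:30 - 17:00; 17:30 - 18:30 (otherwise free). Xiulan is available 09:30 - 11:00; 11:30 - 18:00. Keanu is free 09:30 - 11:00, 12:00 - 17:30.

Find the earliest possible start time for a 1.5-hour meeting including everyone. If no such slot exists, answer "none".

14:00

Sven free: 09:00-10:30, 14:00-16:30, 18:30-19:30.
Callum free: 09:00-17:00.
Grace free: 09:30-11:00, 14:00-16:30, 17:00-17:30, 18:30-20:00 (invert busy blocks within the working day).
Xiulan free: 09:30-11:00, 11:30-18:00.
Keanu free: 09:30-11:00, 12:00-17:30.
Sven ∩ Callum: 09:00-10:30, 14:00-16:30.
Sven ∩ Callum ∩ Grace: 09:30-10:30, 14:00-16:30.
Sven ∩ Callum ∩ Grace ∩ Xiulan: 09:30-10:30, 14:00-16:30.
Sven ∩ Callum ∩ Grace ∩ Xiulan ∩ Keanu: 09:30-10:30, 14:00-16:30.
Those are the intersection windows.
The first common window of at least 90 minutes is 14:00-16:30, so the earliest start is 14:00.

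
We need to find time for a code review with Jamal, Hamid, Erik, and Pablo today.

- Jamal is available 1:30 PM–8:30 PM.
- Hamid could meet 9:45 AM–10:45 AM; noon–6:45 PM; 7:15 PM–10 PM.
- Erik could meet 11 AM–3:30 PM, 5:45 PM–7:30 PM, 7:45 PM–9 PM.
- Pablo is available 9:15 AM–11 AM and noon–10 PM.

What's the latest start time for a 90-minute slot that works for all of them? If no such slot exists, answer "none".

14:00

Jamal ∩ Hamid: 13:30-18:45, 19:15-20:30.
Jamal ∩ Hamid ∩ Erik: 13:30-15:30, 17:45-18:45, 19:15-19:30, 19:45-20:30.
Jamal ∩ Hamid ∩ Erik ∩ Pablo: 13:30-15:30, 17:45-18:45, 19:15-19:30, 19:45-20:30.
So the common availability across everyone is 13:30-15:30, 17:45-18:45, 19:15-19:30, 19:45-20:30.
The last common window of at least 90 minutes is 13:30-15:30; a 90-minute meeting can start as late as 14:00 and still end by 15:30.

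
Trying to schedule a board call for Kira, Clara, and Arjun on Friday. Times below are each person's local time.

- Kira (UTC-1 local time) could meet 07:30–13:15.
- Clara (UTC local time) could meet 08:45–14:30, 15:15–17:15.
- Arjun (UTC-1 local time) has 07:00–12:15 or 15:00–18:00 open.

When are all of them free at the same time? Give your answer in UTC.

Kira in UTC: 08:30-14:15 (add 1h to convert from UTC-1).
Clara in UTC: 08:45-14:30, 15:15-17:15.
Arjun in UTC: 08:00-13:15, 16:00-19:00 (add 1h to convert from UTC-1).
Kira ∩ Clara: 08:45-14:15.
Kira ∩ Clara ∩ Arjun: 08:45-13:15.
So the common availability across everyone is 08:45-13:15.

08:45-13:15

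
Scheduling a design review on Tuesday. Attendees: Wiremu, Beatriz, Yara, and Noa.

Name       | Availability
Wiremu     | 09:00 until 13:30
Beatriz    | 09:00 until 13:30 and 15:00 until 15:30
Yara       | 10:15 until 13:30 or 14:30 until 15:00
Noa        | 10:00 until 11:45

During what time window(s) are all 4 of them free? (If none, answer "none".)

10:15-11:45

Wiremu ∩ Beatriz: 09:00-13:30.
Wiremu ∩ Beatriz ∩ Yara: 10:15-13:30.
Wiremu ∩ Beatriz ∩ Yara ∩ Noa: 10:15-11:45.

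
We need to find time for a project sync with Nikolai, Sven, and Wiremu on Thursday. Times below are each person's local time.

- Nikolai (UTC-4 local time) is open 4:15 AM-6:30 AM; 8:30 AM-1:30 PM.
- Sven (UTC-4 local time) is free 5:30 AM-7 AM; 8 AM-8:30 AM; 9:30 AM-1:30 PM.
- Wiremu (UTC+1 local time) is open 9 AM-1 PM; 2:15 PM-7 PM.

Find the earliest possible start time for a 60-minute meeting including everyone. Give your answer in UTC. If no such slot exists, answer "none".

09:30

Nikolai in UTC: 08:15-10:30, 12:30-17:30 (add 4h to convert from UTC-4).
Sven in UTC: 09:30-11:00, 12:00-12:30, 13:30-17:30 (add 4h to convert from UTC-4).
Wiremu in UTC: 08:00-12:00, 13:15-18:00 (subtract 1h to convert from UTC+1).
Nikolai ∩ Sven: 09:30-10:30, 13:30-17:30.
Nikolai ∩ Sven ∩ Wiremu: 09:30-10:30, 13:30-17:30.
The first common window of at least 60 minutes is 09:30-10:30, so the earliest start is 09:30.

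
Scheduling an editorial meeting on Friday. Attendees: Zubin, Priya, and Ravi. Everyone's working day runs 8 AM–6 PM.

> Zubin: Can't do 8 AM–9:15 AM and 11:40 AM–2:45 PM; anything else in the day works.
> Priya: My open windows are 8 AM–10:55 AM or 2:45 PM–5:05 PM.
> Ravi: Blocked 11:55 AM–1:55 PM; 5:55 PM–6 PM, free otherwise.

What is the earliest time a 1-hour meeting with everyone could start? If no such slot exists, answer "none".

09:15

Zubin free: 09:15-11:40, 14:45-18:00 (invert busy blocks within the working day).
Priya free: 08:00-10:55, 14:45-17:05.
Ravi free: 08:00-11:55, 13:55-17:55 (invert busy blocks within the working day).
Zubin ∩ Priya: 09:15-10:55, 14:45-17:05.
Zubin ∩ Priya ∩ Ravi: 09:15-10:55, 14:45-17:05.
The first common window of at least 60 minutes is 09:15-10:55, so the earliest start is 09:15.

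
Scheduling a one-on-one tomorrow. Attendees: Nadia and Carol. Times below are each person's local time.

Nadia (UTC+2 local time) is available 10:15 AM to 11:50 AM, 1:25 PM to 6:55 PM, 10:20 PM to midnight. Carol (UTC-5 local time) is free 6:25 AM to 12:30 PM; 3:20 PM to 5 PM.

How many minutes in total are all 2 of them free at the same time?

Nadia in UTC: 08:15-09:50, 11:25-16:55, 20:20-22:00 (subtract 2h to convert from UTC+2).
Carol in UTC: 11:25-17:30, 20:20-22:00 (add 5h to convert from UTC-5).
Nadia ∩ Carol: 11:25-16:55, 20:20-22:00.
Those are the intersection windows.
Summing the common windows: 330 + 100 = 430 minutes.

430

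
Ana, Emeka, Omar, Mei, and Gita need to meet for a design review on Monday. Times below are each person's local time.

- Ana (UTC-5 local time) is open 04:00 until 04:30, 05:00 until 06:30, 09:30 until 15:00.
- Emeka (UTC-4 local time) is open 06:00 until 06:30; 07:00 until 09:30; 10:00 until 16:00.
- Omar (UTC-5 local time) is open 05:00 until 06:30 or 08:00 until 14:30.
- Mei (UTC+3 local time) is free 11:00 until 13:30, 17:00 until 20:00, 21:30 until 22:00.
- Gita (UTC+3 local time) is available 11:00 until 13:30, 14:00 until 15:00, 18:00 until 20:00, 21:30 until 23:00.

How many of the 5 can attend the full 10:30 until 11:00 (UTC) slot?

2

Ana in UTC: 09:00-09:30, 10:00-11:30, 14:30-20:00 (add 5h to convert from UTC-5).
Emeka in UTC: 10:00-10:30, 11:00-13:30, 14:00-20:00 (add 4h to convert from UTC-4).
Omar in UTC: 10:00-11:30, 13:00-19:30 (add 5h to convert from UTC-5).
Mei in UTC: 08:00-10:30, 14:00-17:00, 18:30-19:00 (subtract 3h to convert from UTC+3).
Gita in UTC: 08:00-10:30, 11:00-12:00, 15:00-17:00, 18:30-20:00 (subtract 3h to convert from UTC+3).
Ana and Omar can make the full 10:30-11:00 slot — that's 2.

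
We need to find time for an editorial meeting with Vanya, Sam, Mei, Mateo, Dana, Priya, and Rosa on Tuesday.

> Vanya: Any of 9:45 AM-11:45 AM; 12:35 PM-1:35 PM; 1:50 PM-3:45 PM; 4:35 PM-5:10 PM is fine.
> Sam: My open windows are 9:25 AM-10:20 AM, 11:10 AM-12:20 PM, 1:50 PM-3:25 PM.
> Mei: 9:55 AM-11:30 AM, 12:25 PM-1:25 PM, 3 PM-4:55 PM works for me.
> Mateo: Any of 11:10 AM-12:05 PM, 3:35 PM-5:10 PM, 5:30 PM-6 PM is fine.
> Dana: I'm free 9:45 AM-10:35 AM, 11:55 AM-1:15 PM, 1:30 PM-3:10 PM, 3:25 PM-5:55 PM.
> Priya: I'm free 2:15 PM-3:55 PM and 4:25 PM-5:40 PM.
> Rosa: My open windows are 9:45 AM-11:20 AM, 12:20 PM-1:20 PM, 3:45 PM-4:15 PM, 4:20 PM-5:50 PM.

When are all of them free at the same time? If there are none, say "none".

none

Vanya ∩ Sam: 09:45-10:20, 11:10-11:45, 13:50-15:25.
Vanya ∩ Sam ∩ Mei: 09:55-10:20, 11:10-11:30, 15:00-15:25.
Vanya ∩ Sam ∩ Mei ∩ Mateo: 11:10-11:30.
Vanya ∩ Sam ∩ Mei ∩ Mateo ∩ Dana: ∅.
Vanya ∩ Sam ∩ Mei ∩ Mateo ∩ Dana ∩ Priya: ∅.
Vanya ∩ Sam ∩ Mei ∩ Mateo ∩ Dana ∩ Priya ∩ Rosa: ∅.
There is no time when everyone is free.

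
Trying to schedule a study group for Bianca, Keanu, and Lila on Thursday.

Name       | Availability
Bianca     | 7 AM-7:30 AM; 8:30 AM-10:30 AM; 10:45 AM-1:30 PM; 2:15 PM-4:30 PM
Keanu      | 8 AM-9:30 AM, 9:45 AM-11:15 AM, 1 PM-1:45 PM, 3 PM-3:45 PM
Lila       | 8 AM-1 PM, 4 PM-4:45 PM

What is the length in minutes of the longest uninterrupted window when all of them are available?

60

Bianca ∩ Keanu: 08:30-09:30, 09:45-10:30, 10:45-11:15, 13:00-13:30, 15:00-15:45.
Bianca ∩ Keanu ∩ Lila: 08:30-09:30, 09:45-10:30, 10:45-11:15.
The longest is 08:30-09:30 at 60 minutes.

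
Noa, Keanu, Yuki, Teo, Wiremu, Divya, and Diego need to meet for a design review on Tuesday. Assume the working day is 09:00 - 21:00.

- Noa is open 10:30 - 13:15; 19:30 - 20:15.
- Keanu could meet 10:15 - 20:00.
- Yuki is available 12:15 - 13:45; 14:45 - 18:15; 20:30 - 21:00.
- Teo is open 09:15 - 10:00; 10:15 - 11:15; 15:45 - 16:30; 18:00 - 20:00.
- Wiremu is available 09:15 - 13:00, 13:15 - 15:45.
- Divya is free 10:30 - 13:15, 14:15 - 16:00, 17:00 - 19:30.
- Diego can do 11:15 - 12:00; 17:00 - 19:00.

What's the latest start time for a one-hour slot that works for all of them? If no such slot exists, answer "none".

Noa ∩ Keanu: 10:30-13:15, 19:30-20:00.
Noa ∩ Keanu ∩ Yuki: 12:15-13:15.
Noa ∩ Keanu ∩ Yuki ∩ Teo: ∅.
Noa ∩ Keanu ∩ Yuki ∩ Teo ∩ Wiremu: ∅.
Noa ∩ Keanu ∩ Yuki ∩ Teo ∩ Wiremu ∩ Divya: ∅.
Noa ∩ Keanu ∩ Yuki ∩ Teo ∩ Wiremu ∩ Divya ∩ Diego: ∅.
There is no time when everyone is free.
No common window is at least 60 minutes long.

none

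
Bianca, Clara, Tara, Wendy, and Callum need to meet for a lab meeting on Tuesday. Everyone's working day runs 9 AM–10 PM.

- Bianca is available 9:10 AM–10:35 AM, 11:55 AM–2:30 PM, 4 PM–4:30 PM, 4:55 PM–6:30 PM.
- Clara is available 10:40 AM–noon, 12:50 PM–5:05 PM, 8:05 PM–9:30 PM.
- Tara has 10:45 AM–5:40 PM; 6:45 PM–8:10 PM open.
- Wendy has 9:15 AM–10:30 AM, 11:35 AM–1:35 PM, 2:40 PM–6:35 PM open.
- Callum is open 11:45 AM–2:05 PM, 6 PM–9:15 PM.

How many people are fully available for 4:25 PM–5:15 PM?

Tara and Wendy can make the full 16:25-17:15 slot — that's 2.

2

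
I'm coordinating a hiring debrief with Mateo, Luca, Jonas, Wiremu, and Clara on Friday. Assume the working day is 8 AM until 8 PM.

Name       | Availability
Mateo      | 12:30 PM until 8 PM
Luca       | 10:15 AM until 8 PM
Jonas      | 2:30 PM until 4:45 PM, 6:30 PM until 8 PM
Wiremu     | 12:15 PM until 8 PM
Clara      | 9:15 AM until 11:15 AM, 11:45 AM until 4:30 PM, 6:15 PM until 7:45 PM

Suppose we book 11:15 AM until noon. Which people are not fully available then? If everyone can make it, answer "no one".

Mateo: not fully free for 11:15-12:00. Luca: free for 11:15-12:00. Jonas: not fully free for 11:15-12:00. Wiremu: not fully free for 11:15-12:00. Clara: not fully free for 11:15-12:00.

Clara, Jonas, Mateo, Wiremu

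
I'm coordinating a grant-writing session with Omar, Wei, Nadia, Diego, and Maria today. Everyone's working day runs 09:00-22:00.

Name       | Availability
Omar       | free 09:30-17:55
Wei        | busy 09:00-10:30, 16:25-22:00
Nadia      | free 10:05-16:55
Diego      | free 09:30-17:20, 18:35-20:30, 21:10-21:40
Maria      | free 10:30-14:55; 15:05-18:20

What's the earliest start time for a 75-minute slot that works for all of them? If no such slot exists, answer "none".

10:30

Omar free: 09:30-17:55.
Wei free: 10:30-16:25 (invert busy blocks within the working day).
Nadia free: 10:05-16:55.
Diego free: 09:30-17:20, 18:35-20:30, 21:10-21:40.
Maria free: 10:30-14:55, 15:05-18:20.
Omar ∩ Wei: 10:30-16:25.
Omar ∩ Wei ∩ Nadia: 10:30-16:25.
Omar ∩ Wei ∩ Nadia ∩ Diego: 10:30-16:25.
Omar ∩ Wei ∩ Nadia ∩ Diego ∩ Maria: 10:30-14:55, 15:05-16:25.
The first common window of at least 75 minutes is 10:30-14:55, so the earliest start is 10:30.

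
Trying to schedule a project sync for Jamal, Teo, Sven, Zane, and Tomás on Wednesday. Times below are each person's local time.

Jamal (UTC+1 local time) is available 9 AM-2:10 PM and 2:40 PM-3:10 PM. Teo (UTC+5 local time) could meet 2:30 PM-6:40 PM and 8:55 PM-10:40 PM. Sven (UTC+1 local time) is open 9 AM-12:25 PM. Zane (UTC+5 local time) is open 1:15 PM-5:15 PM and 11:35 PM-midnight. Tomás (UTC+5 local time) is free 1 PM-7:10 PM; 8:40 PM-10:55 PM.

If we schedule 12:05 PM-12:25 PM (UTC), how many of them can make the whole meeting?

Jamal in UTC: 08:00-13:10, 13:40-14:10 (subtract 1h to convert from UTC+1).
Teo in UTC: 09:30-13:40, 15:55-17:40 (subtract 5h to convert from UTC+5).
Sven in UTC: 08:00-11:25 (subtract 1h to convert from UTC+1).
Zane in UTC: 08:15-12:15, 18:35-19:00 (subtract 5h to convert from UTC+5).
Tomás in UTC: 08:00-14:10, 15:40-17:55 (subtract 5h to convert from UTC+5).
Jamal, Teo, and Tomás can make the full 12:05-12:25 slot — that's 3.

3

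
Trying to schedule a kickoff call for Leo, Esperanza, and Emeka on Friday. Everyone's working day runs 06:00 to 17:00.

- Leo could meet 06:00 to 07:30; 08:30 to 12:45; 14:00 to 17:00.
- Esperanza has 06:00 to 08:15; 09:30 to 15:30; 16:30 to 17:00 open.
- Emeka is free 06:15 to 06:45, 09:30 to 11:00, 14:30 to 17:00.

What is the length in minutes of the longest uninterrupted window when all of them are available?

90

Leo ∩ Esperanza: 06:00-07:30, 09:30-12:45, 14:00-15:30, 16:30-17:00.
Leo ∩ Esperanza ∩ Emeka: 06:15-06:45, 09:30-11:00, 14:30-15:30, 16:30-17:00.
The longest is 09:30-11:00 at 90 minutes.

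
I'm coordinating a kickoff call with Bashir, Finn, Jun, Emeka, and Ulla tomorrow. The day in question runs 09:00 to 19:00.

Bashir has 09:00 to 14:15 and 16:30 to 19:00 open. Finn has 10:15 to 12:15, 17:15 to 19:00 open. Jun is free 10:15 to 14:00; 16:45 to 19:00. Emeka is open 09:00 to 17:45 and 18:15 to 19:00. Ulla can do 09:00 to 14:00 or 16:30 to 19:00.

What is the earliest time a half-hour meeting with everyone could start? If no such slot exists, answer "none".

10:15

Bashir ∩ Finn: 10:15-12:15, 17:15-19:00.
Bashir ∩ Finn ∩ Jun: 10:15-12:15, 17:15-19:00.
Bashir ∩ Finn ∩ Jun ∩ Emeka: 10:15-12:15, 17:15-17:45, 18:15-19:00.
Bashir ∩ Finn ∩ Jun ∩ Emeka ∩ Ulla: 10:15-12:15, 17:15-17:45, 18:15-19:00.
The first common window of at least 30 minutes is 10:15-12:15, so the earliest start is 10:15.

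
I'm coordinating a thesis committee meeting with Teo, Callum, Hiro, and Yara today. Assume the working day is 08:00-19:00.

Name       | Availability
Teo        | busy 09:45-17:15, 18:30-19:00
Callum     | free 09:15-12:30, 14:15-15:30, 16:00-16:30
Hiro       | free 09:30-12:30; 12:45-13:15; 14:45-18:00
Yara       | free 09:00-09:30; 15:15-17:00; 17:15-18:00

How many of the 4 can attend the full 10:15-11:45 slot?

2

Teo free: 08:00-09:45, 17:15-18:30 (invert busy blocks within the working day).
Callum free: 09:15-12:30, 14:15-15:30, 16:00-16:30.
Hiro free: 09:30-12:30, 12:45-13:15, 14:45-18:00.
Yara free: 09:00-09:30, 15:15-17:00, 17:15-18:00.
Callum and Hiro can make the full 10:15-11:45 slot — that's 2.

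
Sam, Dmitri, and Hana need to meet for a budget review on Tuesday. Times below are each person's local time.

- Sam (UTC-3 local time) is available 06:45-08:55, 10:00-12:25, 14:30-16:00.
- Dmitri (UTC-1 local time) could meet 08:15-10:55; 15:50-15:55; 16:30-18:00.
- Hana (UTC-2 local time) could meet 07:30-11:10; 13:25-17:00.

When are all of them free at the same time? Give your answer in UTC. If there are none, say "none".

09:45-11:55, 17:30-19:00

Sam in UTC: 09:45-11:55, 13:00-15:25, 17:30-19:00 (add 3h to convert from UTC-3).
Dmitri in UTC: 09:15-11:55, 16:50-16:55, 17:30-19:00 (add 1h to convert from UTC-1).
Hana in UTC: 09:30-13:10, 15:25-19:00 (add 2h to convert from UTC-2).
Sam ∩ Dmitri: 09:45-11:55, 17:30-19:00.
Sam ∩ Dmitri ∩ Hana: 09:45-11:55, 17:30-19:00.
So the common availability across everyone is 09:45-11:55, 17:30-19:00.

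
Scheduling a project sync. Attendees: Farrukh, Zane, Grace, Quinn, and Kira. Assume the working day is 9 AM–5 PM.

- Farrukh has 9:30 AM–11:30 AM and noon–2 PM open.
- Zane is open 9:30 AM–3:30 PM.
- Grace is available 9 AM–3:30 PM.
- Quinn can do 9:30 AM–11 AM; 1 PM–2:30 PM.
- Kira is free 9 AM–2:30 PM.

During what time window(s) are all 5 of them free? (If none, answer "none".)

Farrukh ∩ Zane: 09:30-11:30, 12:00-14:00.
Farrukh ∩ Zane ∩ Grace: 09:30-11:30, 12:00-14:00.
Farrukh ∩ Zane ∩ Grace ∩ Quinn: 09:30-11:00, 13:00-14:00.
Farrukh ∩ Zane ∩ Grace ∩ Quinn ∩ Kira: 09:30-11:00, 13:00-14:00.

09:30-11:00, 13:00-14:00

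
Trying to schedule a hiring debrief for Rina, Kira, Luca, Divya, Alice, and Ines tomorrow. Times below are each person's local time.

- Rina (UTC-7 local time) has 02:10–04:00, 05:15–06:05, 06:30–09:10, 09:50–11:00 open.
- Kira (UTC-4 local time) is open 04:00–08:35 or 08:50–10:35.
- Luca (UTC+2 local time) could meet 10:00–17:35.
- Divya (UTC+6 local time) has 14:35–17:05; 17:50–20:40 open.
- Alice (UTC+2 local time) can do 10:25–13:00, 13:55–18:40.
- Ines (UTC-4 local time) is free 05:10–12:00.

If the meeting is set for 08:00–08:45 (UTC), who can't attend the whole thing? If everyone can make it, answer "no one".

Rina in UTC: 09:10-11:00, 12:15-13:05, 13:30-16:10, 16:50-18:00 (add 7h to convert from UTC-7).
Kira in UTC: 08:00-12:35, 12:50-14:35 (add 4h to convert from UTC-4).
Luca in UTC: 08:00-15:35 (subtract 2h to convert from UTC+2).
Divya in UTC: 08:35-11:05, 11:50-14:40 (subtract 6h to convert from UTC+6).
Alice in UTC: 08:25-11:00, 11:55-16:40 (subtract 2h to convert from UTC+2).
Ines in UTC: 09:10-16:00 (add 4h to convert from UTC-4).
Rina: not fully free for 08:00-08:45. Kira: free for 08:00-08:45. Luca: free for 08:00-08:45. Divya: not fully free for 08:00-08:45. Alice: not fully free for 08:00-08:45. Ines: not fully free for 08:00-08:45.

Alice, Divya, Ines, Rina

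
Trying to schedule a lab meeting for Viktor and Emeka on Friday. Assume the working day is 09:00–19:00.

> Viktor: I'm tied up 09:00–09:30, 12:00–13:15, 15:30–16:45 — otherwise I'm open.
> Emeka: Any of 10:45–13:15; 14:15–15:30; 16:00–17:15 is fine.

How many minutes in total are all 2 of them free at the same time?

180

Viktor free: 09:30-12:00, 13:15-15:30, 16:45-19:00 (invert busy blocks within the working day).
Emeka free: 10:45-13:15, 14:15-15:30, 16:00-17:15.
Viktor ∩ Emeka: 10:45-12:00, 14:15-15:30, 16:45-17:15.
Those are the intersection windows.
Summing the common windows: 75 + 75 + 30 = 180 minutes.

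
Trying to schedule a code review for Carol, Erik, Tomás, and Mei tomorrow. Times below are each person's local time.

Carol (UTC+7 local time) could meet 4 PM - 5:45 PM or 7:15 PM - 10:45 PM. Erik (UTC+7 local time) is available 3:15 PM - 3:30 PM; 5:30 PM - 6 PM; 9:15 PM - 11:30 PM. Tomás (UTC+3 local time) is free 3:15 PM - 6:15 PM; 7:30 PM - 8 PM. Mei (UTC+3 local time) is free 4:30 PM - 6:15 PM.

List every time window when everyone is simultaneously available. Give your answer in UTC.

Carol in UTC: 09:00-10:45, 12:15-15:45 (subtract 7h to convert from UTC+7).
Erik in UTC: 08:15-08:30, 10:30-11:00, 14:15-16:30 (subtract 7h to convert from UTC+7).
Tomás in UTC: 12:15-15:15, 16:30-17:00 (subtract 3h to convert from UTC+3).
Mei in UTC: 13:30-15:15 (subtract 3h to convert from UTC+3).
Carol ∩ Erik: 10:30-10:45, 14:15-15:45.
Carol ∩ Erik ∩ Tomás: 14:15-15:15.
Carol ∩ Erik ∩ Tomás ∩ Mei: 14:15-15:15.

14:15-15:15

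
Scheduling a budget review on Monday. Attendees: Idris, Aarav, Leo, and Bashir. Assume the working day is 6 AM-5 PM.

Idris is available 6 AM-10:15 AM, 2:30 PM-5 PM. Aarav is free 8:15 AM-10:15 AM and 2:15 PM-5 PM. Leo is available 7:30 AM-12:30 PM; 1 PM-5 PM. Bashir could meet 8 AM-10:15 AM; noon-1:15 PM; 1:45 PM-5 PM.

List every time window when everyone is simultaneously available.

08:15-10:15, 14:30-17:00

Idris ∩ Aarav: 08:15-10:15, 14:30-17:00.
Idris ∩ Aarav ∩ Leo: 08:15-10:15, 14:30-17:00.
Idris ∩ Aarav ∩ Leo ∩ Bashir: 08:15-10:15, 14:30-17:00.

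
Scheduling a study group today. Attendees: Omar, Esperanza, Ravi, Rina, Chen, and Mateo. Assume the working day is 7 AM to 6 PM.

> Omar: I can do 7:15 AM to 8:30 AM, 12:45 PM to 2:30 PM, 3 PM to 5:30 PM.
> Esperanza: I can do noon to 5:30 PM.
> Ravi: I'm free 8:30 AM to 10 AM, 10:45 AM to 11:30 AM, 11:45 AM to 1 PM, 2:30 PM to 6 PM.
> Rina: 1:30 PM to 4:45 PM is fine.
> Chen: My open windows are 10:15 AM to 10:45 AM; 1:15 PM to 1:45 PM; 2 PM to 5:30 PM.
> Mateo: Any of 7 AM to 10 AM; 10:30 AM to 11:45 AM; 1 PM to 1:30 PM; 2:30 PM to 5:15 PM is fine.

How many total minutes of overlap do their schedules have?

Omar ∩ Esperanza: 12:45-14:30, 15:00-17:30.
Omar ∩ Esperanza ∩ Ravi: 12:45-13:00, 15:00-17:30.
Omar ∩ Esperanza ∩ Ravi ∩ Rina: 15:00-16:45.
Omar ∩ Esperanza ∩ Ravi ∩ Rina ∩ Chen: 15:00-16:45.
Omar ∩ Esperanza ∩ Ravi ∩ Rina ∩ Chen ∩ Mateo: 15:00-16:45.
So the common availability across everyone is 15:00-16:45.
That's a single block of 105 minutes.

105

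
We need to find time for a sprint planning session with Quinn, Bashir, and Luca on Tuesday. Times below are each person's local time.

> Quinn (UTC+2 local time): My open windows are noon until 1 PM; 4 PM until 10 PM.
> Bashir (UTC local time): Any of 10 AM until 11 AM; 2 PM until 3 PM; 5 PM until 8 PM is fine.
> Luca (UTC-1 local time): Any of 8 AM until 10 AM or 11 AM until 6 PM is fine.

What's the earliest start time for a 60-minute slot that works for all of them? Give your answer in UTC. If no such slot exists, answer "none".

Quinn in UTC: 10:00-11:00, 14:00-20:00 (subtract 2h to convert from UTC+2).
Bashir in UTC: 10:00-11:00, 14:00-15:00, 17:00-20:00.
Luca in UTC: 09:00-11:00, 12:00-19:00 (add 1h to convert from UTC-1).
Quinn ∩ Bashir: 10:00-11:00, 14:00-15:00, 17:00-20:00.
Quinn ∩ Bashir ∩ Luca: 10:00-11:00, 14:00-15:00, 17:00-19:00.
The first common window of at least 60 minutes is 10:00-11:00, so the earliest start is 10:00.

10:00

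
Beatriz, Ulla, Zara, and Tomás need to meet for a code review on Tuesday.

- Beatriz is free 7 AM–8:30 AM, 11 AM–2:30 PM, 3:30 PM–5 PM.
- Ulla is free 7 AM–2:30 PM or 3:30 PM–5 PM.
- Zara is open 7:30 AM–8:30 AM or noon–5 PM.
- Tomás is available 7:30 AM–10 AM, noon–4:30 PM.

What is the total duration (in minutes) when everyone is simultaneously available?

Beatriz ∩ Ulla: 07:00-08:30, 11:00-14:30, 15:30-17:00.
Beatriz ∩ Ulla ∩ Zara: 07:30-08:30, 12:00-14:30, 15:30-17:00.
Beatriz ∩ Ulla ∩ Zara ∩ Tomás: 07:30-08:30, 12:00-14:30, 15:30-16:30.
So the common availability across everyone is 07:30-08:30, 12:00-14:30, 15:30-16:30.
Summing the common windows: 60 + 150 + 60 = 270 minutes.

270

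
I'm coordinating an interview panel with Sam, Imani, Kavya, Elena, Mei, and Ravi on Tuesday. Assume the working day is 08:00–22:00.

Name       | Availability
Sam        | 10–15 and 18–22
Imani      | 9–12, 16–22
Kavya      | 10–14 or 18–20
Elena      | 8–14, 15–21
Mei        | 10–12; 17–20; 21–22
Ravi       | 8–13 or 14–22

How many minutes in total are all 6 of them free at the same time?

Sam ∩ Imani: 10:00-12:00, 18:00-22:00.
Sam ∩ Imani ∩ Kavya: 10:00-12:00, 18:00-20:00.
Sam ∩ Imani ∩ Kavya ∩ Elena: 10:00-12:00, 18:00-20:00.
Sam ∩ Imani ∩ Kavya ∩ Elena ∩ Mei: 10:00-12:00, 18:00-20:00.
Sam ∩ Imani ∩ Kavya ∩ Elena ∩ Mei ∩ Ravi: 10:00-12:00, 18:00-20:00.
Summing the common windows: 120 + 120 = 240 minutes.

240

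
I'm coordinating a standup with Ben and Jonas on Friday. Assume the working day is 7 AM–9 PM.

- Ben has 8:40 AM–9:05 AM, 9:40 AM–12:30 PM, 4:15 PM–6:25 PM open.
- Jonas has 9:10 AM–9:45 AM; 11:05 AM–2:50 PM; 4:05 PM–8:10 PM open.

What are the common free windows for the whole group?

09:40-09:45, 11:05-12:30, 16:15-18:25

Ben ∩ Jonas: 09:40-09:45, 11:05-12:30, 16:15-18:25.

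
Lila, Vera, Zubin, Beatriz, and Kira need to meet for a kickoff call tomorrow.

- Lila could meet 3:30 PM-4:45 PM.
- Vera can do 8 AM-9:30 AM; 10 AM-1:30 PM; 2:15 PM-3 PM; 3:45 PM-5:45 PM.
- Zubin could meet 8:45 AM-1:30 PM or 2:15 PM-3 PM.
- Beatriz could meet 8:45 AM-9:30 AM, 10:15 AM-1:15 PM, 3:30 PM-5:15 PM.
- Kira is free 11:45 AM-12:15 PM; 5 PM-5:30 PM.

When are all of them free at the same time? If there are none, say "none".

none

Lila ∩ Vera: 15:45-16:45.
Lila ∩ Vera ∩ Zubin: ∅.
Lila ∩ Vera ∩ Zubin ∩ Beatriz: ∅.
Lila ∩ Vera ∩ Zubin ∩ Beatriz ∩ Kira: ∅.
There is no time when everyone is free.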